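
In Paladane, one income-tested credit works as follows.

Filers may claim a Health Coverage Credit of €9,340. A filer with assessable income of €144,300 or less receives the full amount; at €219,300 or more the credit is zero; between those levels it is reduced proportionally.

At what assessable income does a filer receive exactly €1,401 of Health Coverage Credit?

€208,050

€1,401 is 1,401/9,340 of the full €9,340, so 7,939/9,340 of the €75,000 range has been used: income = €144,300 + €75,000 × 7,939/9,340 = €208,050.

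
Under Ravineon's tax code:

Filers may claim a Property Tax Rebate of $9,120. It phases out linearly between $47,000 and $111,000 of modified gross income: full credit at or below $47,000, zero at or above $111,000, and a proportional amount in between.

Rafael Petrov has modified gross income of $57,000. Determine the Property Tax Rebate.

Property Tax Rebate: $57,000 is $10,000 into a $64,000 phase-out range, leaving 54,000/64,000 of the credit: $9,120 × 54,000/64,000 = $7,695.

$7,695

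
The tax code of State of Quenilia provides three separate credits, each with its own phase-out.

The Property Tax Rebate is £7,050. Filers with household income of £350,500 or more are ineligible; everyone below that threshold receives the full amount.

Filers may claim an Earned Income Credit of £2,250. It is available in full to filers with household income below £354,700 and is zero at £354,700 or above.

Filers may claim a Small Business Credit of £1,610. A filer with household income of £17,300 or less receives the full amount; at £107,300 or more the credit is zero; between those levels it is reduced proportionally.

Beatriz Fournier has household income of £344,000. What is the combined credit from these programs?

Property Tax Rebate: £344,000 is below the £350,500 cutoff, so the full £7,050 applies.
Earned Income Credit: £344,000 is below the £354,700 cutoff, so the full £2,250 applies.
Small Business Credit: £344,000 is at or above £107,300, so the credit is £0.
Total: £7,050 + £2,250 + £0 = £9,300.

£9,300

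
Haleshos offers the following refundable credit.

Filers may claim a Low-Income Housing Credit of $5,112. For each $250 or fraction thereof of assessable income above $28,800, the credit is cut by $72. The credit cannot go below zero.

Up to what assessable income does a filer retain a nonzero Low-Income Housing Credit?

$46,300

After 70 increments the reduction is 70 × $72 = $5,040, leaving $72; one more increment wipes it out. Increment 70 ends at excess 70 × $250 = $17,500, so the highest qualifying income is $28,800 + $17,500 = $46,300.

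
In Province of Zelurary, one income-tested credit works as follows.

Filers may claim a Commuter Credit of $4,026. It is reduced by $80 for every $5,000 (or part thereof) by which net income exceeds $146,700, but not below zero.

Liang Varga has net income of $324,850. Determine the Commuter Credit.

Commuter Credit: income exceeds $146,700 by $178,150, which is 36 full-or-partial $5,000 increments; reduction = 36 × $80 = $2,880, leaving $1,146.

$1,146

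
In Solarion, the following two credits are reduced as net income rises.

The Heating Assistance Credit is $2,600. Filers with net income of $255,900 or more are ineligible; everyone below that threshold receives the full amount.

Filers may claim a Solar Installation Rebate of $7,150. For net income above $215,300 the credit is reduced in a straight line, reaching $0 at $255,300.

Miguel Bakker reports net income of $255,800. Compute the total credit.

$2,600

Heating Assistance Credit: $255,800 is below the $255,900 cutoff, so the full $2,600 applies.
Solar Installation Rebate: $255,800 is at or above $255,300, so the credit is $0.
Total: $2,600 + $0 = $2,600.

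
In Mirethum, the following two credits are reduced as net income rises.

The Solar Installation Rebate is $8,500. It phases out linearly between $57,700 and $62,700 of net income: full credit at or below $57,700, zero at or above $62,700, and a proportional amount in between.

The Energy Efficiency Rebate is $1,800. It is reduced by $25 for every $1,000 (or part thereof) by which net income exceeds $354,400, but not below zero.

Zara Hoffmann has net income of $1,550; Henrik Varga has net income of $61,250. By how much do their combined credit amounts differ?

$6,035

Zara ($1,550): Solar Installation Rebate: $1,550 is at or below the $57,700 threshold, so the full $8,500 applies. Energy Efficiency Rebate: $1,550 is at or below the $354,400 threshold, so the full $1,800 applies. total $8,500 + $1,800 = $10,300
Henrik ($61,250): Solar Installation Rebate: $61,250 is $3,550 into a $5,000 phase-out range, leaving 1,450/5,000 of the credit: $8,500 × 1,450/5,000 = $2,465. Energy Efficiency Rebate: $61,250 is at or below the $354,400 threshold, so the full $1,800 applies. total $2,465 + $1,800 = $4,265
Difference: |$10,300 − $4,265| = $6,035.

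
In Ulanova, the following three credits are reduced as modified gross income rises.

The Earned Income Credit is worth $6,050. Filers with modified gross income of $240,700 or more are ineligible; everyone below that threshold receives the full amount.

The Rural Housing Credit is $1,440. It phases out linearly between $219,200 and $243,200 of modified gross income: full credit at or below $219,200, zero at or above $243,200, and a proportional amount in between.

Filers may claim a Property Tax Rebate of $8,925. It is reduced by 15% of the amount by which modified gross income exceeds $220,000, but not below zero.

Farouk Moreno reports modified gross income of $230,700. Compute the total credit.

$14,120

Earned Income Credit: $230,700 is below the $240,700 cutoff, so the full $6,050 applies.
Rural Housing Credit: $230,700 is $11,500 into a $24,000 phase-out range, leaving 12,500/24,000 of the credit: $1,440 × 12,500/24,000 = $750.
Property Tax Rebate: 15% of the $10,700 excess over $220,000 is $1,605; credit = $8,925 − $1,605 = $7,320.
Total: $6,050 + $750 + $7,320 = $14,120.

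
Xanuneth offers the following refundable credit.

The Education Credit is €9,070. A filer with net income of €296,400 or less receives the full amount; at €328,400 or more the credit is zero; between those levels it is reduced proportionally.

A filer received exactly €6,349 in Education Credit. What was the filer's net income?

€306,000

€6,349 is 6,349/9,070 of the full €9,070, so 2,721/9,070 of the €32,000 range has been used: income = €296,400 + €32,000 × 2,721/9,070 = €306,000.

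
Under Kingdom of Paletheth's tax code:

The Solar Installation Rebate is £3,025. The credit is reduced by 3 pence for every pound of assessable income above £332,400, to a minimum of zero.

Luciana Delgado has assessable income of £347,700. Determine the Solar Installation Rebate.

Solar Installation Rebate: 3% of the £15,300 excess over £332,400 is £459; credit = £3,025 − £459 = £2,566.

£2,566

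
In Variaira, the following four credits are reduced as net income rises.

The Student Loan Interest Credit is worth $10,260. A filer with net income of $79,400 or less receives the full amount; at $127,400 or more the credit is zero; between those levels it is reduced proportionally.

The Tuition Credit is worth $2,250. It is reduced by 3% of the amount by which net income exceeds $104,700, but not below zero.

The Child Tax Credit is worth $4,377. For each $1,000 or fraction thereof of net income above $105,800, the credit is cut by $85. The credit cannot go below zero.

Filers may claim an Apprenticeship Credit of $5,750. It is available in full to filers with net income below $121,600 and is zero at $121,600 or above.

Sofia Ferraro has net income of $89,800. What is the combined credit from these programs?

Student Loan Interest Credit: $89,800 is $10,400 into a $48,000 phase-out range, leaving 37,600/48,000 of the credit: $10,260 × 37,600/48,000 = $8,037.
Tuition Credit: $89,800 is at or below the $104,700 threshold, so the full $2,250 applies.
Child Tax Credit: $89,800 is at or below the $105,800 threshold, so the full $4,377 applies.
Apprenticeship Credit: $89,800 is below the $121,600 cutoff, so the full $5,750 applies.
Total: $8,037 + $2,250 + $4,377 + $5,750 = $20,414.

$20,414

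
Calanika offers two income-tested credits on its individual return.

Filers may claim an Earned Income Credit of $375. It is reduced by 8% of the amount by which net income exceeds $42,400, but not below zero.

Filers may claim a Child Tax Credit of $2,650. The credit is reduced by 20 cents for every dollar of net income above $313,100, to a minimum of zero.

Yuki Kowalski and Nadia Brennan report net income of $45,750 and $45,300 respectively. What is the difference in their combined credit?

$36

Yuki ($45,750): Earned Income Credit: 8% of the $3,350 excess over $42,400 is $268; credit = $375 − $268 = $107. Child Tax Credit: $45,750 is at or below the $313,100 threshold, so the full $2,650 applies. total $107 + $2,650 = $2,757
Nadia ($45,300): Earned Income Credit: 8% of the $2,900 excess over $42,400 is $232; credit = $375 − $232 = $143. Child Tax Credit: $45,300 is at or below the $313,100 threshold, so the full $2,650 applies. total $143 + $2,650 = $2,793
Difference: |$2,757 − $2,793| = $36.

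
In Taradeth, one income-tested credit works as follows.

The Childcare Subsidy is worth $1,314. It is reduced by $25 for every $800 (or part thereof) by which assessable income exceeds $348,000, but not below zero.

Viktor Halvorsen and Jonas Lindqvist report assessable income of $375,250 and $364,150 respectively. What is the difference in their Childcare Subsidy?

Viktor ($375,250): Childcare Subsidy: income exceeds $348,000 by $27,250, which is 35 full-or-partial $800 increments; reduction = 35 × $25 = $875, leaving $439.
Jonas ($364,150): Childcare Subsidy: income exceeds $348,000 by $16,150, which is 21 full-or-partial $800 increments; reduction = 21 × $25 = $525, leaving $789.
Difference: |$439 − $789| = $350.

$350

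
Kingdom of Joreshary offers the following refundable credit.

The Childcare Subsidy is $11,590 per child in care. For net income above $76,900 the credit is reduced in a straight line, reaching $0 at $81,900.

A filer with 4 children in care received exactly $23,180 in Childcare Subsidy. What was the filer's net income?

Full credit = 4 × $11,590 = $46,360.
$23,180 is 23,180/46,360 of the full $46,360, so 23,180/46,360 of the $5,000 range has been used: income = $76,900 + $5,000 × 23,180/46,360 = $79,400.

$79,400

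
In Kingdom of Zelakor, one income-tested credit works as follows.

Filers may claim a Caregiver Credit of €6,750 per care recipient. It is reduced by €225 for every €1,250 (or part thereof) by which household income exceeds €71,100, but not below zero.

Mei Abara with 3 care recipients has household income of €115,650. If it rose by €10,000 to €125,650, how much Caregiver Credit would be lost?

€1,800

At €115,650 — base = 3 × €6,750 = €20,250. income exceeds €71,100 by €44,550, which is 36 full-or-partial €1,250 increments; reduction = 36 × €225 = €8,100, leaving €12,150.
At €125,650 — base = 3 × €6,750 = €20,250. income exceeds €71,100 by €54,550, which is 44 full-or-partial €1,250 increments; reduction = 44 × €225 = €9,900, leaving €10,350.
Lost: €12,150 − €10,350 = €1,800.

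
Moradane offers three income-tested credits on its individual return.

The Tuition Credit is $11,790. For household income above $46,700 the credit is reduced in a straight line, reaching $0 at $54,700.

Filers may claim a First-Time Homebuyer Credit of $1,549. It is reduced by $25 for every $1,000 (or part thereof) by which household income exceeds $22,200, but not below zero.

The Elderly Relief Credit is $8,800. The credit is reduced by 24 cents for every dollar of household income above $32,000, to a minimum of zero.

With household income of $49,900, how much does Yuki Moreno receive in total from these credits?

Tuition Credit: $49,900 is $3,200 into a $8,000 phase-out range, leaving 4,800/8,000 of the credit: $11,790 × 4,800/8,000 = $7,074.
First-Time Homebuyer Credit: income exceeds $22,200 by $27,700, which is 28 full-or-partial $1,000 increments; reduction = 28 × $25 = $700, leaving $849.
Elderly Relief Credit: 24% of the $17,900 excess over $32,000 is $4,296; credit = $8,800 − $4,296 = $4,504.
Total: $7,074 + $849 + $4,504 = $12,427.

$12,427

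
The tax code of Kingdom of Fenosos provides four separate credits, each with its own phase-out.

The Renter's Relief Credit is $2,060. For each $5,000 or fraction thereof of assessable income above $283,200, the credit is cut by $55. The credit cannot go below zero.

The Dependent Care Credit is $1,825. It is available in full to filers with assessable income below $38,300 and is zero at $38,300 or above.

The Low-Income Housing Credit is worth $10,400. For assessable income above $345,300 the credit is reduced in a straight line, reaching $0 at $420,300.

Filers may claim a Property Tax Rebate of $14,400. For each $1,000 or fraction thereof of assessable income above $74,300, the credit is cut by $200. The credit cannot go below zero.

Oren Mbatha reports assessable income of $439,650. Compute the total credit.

$300

Renter's Relief Credit: income exceeds $283,200 by $156,450, which is 32 full-or-partial $5,000 increments; reduction = 32 × $55 = $1,760, leaving $300.
Dependent Care Credit: $439,650 meets or exceeds the $38,300 cutoff, so the credit is $0.
Low-Income Housing Credit: $439,650 is at or above $420,300, so the credit is $0.
Property Tax Rebate: income exceeds $74,300 by $365,350 → 366 increments × $200 = $73,200 ≥ base, so the credit is $0.
Total: $300 + $0 + $0 + $0 = $300.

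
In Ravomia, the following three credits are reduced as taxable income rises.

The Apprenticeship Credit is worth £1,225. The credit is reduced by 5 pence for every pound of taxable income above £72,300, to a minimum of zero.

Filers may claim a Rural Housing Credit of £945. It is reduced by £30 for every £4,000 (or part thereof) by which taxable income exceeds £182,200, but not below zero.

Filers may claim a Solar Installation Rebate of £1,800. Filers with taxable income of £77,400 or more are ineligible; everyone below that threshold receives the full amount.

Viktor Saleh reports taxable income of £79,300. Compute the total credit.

£1,820

Apprenticeship Credit: 5% of the £7,000 excess over £72,300 is £350; credit = £1,225 − £350 = £875.
Rural Housing Credit: £79,300 is at or below the £182,200 threshold, so the full £945 applies.
Solar Installation Rebate: £79,300 meets or exceeds the £77,400 cutoff, so the credit is £0.
Total: £875 + £945 + £0 = £1,820.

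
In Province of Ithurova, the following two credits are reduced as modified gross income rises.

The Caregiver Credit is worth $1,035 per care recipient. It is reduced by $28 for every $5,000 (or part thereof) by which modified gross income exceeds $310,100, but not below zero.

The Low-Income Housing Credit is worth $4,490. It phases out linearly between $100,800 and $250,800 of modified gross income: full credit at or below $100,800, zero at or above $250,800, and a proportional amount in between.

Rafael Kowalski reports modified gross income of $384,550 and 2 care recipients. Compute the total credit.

Caregiver Credit: base = 2 × $1,035 = $2,070. income exceeds $310,100 by $74,450, which is 15 full-or-partial $5,000 increments; reduction = 15 × $28 = $420, leaving $1,650.
Low-Income Housing Credit: $384,550 is at or above $250,800, so the credit is $0.
Total: $1,650 + $0 = $1,650.

$1,650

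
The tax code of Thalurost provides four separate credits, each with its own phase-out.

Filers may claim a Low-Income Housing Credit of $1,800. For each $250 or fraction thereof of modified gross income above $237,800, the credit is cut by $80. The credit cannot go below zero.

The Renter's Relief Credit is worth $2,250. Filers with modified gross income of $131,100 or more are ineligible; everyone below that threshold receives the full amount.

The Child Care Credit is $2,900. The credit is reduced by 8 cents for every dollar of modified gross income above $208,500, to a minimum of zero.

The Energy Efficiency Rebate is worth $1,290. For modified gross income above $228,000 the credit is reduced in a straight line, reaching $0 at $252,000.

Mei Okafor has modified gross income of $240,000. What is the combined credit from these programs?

$2,105

Low-Income Housing Credit: income exceeds $237,800 by $2,200, which is 9 full-or-partial $250 increments; reduction = 9 × $80 = $720, leaving $1,080.
Renter's Relief Credit: $240,000 meets or exceeds the $131,100 cutoff, so the credit is $0.
Child Care Credit: 8% of the $31,500 excess over $208,500 is $2,520; credit = $2,900 − $2,520 = $380.
Energy Efficiency Rebate: $240,000 is $12,000 into a $24,000 phase-out range, leaving 12,000/24,000 of the credit: $1,290 × 12,000/24,000 = $645.
Total: $1,080 + $0 + $380 + $645 = $2,105.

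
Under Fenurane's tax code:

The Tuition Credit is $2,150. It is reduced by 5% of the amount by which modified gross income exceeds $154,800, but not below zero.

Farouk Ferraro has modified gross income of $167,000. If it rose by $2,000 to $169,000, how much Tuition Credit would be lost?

At $167,000 — 5% of the $12,200 excess over $154,800 is $610; credit = $2,150 − $610 = $1,540.
At $169,000 — 5% of the $14,200 excess over $154,800 is $710; credit = $2,150 − $710 = $1,440.
Lost: $1,540 − $1,440 = $100.

$100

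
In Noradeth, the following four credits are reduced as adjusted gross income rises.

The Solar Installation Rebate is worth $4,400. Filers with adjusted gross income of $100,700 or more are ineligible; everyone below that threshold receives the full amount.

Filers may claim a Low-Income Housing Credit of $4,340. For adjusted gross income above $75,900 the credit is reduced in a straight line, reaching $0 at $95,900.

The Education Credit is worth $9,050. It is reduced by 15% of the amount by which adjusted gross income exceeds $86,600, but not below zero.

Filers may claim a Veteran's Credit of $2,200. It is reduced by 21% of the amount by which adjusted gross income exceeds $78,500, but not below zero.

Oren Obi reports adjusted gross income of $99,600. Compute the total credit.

Solar Installation Rebate: $99,600 is below the $100,700 cutoff, so the full $4,400 applies.
Low-Income Housing Credit: $99,600 is at or above $95,900, so the credit is $0.
Education Credit: 15% of the $13,000 excess over $86,600 is $1,950; credit = $9,050 − $1,950 = $7,100.
Veteran's Credit: 21% of the $21,100 excess over $78,500 is $4,431 ≥ base, so the credit is $0.
Total: $4,400 + $0 + $7,100 + $0 = $11,500.

$11,500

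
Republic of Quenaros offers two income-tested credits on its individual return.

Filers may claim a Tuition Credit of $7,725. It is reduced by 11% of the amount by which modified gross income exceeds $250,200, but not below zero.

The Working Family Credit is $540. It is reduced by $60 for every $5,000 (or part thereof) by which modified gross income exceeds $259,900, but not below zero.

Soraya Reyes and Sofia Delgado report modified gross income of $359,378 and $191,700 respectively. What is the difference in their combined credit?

$8,265

Soraya ($359,378): Tuition Credit: 11% of the $109,178 excess over $250,200 is $12,009.58 ≥ base, so the credit is $0. Working Family Credit: income exceeds $259,900 by $99,478 → 20 increments × $60 = $1,200 ≥ base, so the credit is $0. total $0 + $0 = $0
Sofia ($191,700): Tuition Credit: $191,700 is at or below the $250,200 threshold, so the full $7,725 applies. Working Family Credit: $191,700 is at or below the $259,900 threshold, so the full $540 applies. total $7,725 + $540 = $8,265
Difference: |$0 − $8,265| = $8,265.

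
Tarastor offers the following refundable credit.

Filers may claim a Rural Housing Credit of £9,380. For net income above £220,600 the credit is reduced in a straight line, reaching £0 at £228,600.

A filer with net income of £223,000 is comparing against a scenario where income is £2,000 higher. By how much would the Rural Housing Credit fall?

£2,345

At £223,000 — £223,000 is £2,400 into a £8,000 phase-out range, leaving 5,600/8,000 of the credit: £9,380 × 5,600/8,000 = £6,566.
At £225,000 — £225,000 is £4,400 into a £8,000 phase-out range, leaving 3,600/8,000 of the credit: £9,380 × 3,600/8,000 = £4,221.
Lost: £6,566 − £4,221 = £2,345.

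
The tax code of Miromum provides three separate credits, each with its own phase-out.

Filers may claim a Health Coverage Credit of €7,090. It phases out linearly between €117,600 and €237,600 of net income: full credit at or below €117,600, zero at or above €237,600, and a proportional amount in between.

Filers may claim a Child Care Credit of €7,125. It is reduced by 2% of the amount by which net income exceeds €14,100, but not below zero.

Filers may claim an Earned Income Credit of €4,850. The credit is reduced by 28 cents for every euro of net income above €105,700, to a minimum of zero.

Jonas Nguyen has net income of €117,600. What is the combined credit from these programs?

€13,663

Health Coverage Credit: €117,600 is at or below the €117,600 threshold, so the full €7,090 applies.
Child Care Credit: 2% of the €103,500 excess over €14,100 is €2,070; credit = €7,125 − €2,070 = €5,055.
Earned Income Credit: 28% of the €11,900 excess over €105,700 is €3,332; credit = €4,850 − €3,332 = €1,518.
Total: €7,090 + €5,055 + €1,518 = €13,663.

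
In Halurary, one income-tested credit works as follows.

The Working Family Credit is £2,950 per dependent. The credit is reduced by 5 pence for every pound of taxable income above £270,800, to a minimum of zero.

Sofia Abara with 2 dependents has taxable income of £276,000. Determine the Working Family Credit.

£5,640

Working Family Credit: base = 2 × £2,950 = £5,900. 5% of the £5,200 excess over £270,800 is £260; credit = £5,900 − £260 = £5,640.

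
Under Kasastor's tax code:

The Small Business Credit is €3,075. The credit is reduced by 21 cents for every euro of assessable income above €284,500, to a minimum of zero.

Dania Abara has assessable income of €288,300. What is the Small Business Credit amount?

€2,277

Small Business Credit: 21% of the €3,800 excess over €284,500 is €798; credit = €3,075 − €798 = €2,277.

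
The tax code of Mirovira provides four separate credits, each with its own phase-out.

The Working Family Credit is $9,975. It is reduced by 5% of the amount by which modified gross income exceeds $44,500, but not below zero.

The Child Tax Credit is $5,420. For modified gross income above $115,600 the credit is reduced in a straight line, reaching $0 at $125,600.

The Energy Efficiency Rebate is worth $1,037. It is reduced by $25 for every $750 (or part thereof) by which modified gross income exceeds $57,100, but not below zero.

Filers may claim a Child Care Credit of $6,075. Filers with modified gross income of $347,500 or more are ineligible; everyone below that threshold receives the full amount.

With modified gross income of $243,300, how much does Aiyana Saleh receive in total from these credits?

Working Family Credit: 5% of the $198,800 excess over $44,500 is $9,940; credit = $9,975 − $9,940 = $35.
Child Tax Credit: $243,300 is at or above $125,600, so the credit is $0.
Energy Efficiency Rebate: income exceeds $57,100 by $186,200 → 249 increments × $25 = $6,225 ≥ base, so the credit is $0.
Child Care Credit: $243,300 is below the $347,500 cutoff, so the full $6,075 applies.
Total: $35 + $0 + $0 + $6,075 = $6,110.

$6,110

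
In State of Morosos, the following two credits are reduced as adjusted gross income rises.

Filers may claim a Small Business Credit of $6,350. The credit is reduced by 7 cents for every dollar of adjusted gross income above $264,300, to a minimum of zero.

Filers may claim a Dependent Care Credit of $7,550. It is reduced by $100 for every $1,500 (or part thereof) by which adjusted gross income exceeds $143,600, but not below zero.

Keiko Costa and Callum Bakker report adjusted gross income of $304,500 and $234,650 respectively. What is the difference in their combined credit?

Keiko ($304,500): Small Business Credit: 7% of the $40,200 excess over $264,300 is $2,814; credit = $6,350 − $2,814 = $3,536. Dependent Care Credit: income exceeds $143,600 by $160,900 → 108 increments × $100 = $10,800 ≥ base, so the credit is $0. total $3,536 + $0 = $3,536
Callum ($234,650): Small Business Credit: $234,650 is at or below the $264,300 threshold, so the full $6,350 applies. Dependent Care Credit: income exceeds $143,600 by $91,050, which is 61 full-or-partial $1,500 increments; reduction = 61 × $100 = $6,100, leaving $1,450. total $6,350 + $1,450 = $7,800
Difference: |$3,536 − $7,800| = $4,264.

$4,264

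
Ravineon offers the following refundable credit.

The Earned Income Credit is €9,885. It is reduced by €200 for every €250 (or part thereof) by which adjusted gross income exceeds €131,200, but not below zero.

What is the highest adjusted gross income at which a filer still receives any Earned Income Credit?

After 49 increments the reduction is 49 × €200 = €9,800, leaving €85; one more increment wipes it out. Increment 49 ends at excess 49 × €250 = €12,250, so the highest qualifying income is €131,200 + €12,250 = €143,450.

€143,450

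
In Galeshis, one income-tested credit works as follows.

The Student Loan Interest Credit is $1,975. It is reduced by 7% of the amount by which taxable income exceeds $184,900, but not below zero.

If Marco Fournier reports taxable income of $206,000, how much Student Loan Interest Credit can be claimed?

$498

Student Loan Interest Credit: 7% of the $21,100 excess over $184,900 is $1,477; credit = $1,975 − $1,477 = $498.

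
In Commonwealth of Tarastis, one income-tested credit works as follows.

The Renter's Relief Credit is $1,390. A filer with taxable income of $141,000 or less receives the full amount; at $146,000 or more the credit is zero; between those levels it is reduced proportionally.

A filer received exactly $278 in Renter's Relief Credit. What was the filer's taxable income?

$278 is 278/1,390 of the full $1,390, so 1,112/1,390 of the $5,000 range has been used: income = $141,000 + $5,000 × 1,112/1,390 = $145,000.

$145,000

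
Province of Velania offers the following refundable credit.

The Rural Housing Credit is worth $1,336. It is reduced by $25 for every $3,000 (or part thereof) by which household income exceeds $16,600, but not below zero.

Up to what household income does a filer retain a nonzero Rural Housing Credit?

After 53 increments the reduction is 53 × $25 = $1,325, leaving $11; one more increment wipes it out. Increment 53 ends at excess 53 × $3,000 = $159,000, so the highest qualifying income is $16,600 + $159,000 = $175,600.

$175,600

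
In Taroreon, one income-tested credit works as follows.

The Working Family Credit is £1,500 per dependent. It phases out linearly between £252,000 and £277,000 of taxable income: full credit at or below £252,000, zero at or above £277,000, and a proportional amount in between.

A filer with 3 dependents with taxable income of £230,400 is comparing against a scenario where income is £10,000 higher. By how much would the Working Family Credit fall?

£0

At £230,400 — base = 3 × £1,500 = £4,500. £230,400 is at or below the £252,000 threshold, so the full £4,500 applies.
At £240,400 — base = 3 × £1,500 = £4,500. £240,400 is at or below the £252,000 threshold, so the full £4,500 applies.
Lost: £4,500 − £4,500 = £0.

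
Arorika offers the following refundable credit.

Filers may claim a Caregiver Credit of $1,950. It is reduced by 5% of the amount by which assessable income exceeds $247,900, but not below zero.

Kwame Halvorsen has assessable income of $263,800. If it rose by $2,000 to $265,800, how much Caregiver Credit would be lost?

$100

At $263,800 — 5% of the $15,900 excess over $247,900 is $795; credit = $1,950 − $795 = $1,155.
At $265,800 — 5% of the $17,900 excess over $247,900 is $895; credit = $1,950 − $895 = $1,055.
Lost: $1,155 − $1,055 = $100.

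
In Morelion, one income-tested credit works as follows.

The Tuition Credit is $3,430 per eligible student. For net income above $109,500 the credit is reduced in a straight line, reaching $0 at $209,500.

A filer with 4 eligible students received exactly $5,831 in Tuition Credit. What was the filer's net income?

Full credit = 4 × $3,430 = $13,720.
$5,831 is 5,831/13,720 of the full $13,720, so 7,889/13,720 of the $100,000 range has been used: income = $109,500 + $100,000 × 7,889/13,720 = $167,000.

$167,000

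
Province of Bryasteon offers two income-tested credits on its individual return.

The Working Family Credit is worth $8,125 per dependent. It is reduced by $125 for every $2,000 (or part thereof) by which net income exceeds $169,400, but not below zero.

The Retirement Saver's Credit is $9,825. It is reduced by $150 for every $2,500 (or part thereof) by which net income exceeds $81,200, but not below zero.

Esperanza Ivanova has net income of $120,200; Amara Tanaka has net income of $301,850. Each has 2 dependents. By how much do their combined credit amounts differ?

$15,800

Esperanza ($120,200): Working Family Credit: base = 2 × $8,125 = $16,250. $120,200 is at or below the $169,400 threshold, so the full $16,250 applies. Retirement Saver's Credit: income exceeds $81,200 by $39,000, which is 16 full-or-partial $2,500 increments; reduction = 16 × $150 = $2,400, leaving $7,425. total $16,250 + $7,425 = $23,675
Amara ($301,850): Working Family Credit: base = 2 × $8,125 = $16,250. income exceeds $169,400 by $132,450, which is 67 full-or-partial $2,000 increments; reduction = 67 × $125 = $8,375, leaving $7,875. Retirement Saver's Credit: income exceeds $81,200 by $220,650 → 89 increments × $150 = $13,350 ≥ base, so the credit is $0. total $7,875 + $0 = $7,875
Difference: |$23,675 − $7,875| = $15,800.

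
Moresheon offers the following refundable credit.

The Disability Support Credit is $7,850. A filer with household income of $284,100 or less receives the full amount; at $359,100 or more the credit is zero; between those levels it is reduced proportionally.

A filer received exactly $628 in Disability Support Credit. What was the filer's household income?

$628 is 628/7,850 of the full $7,850, so 7,222/7,850 of the $75,000 range has been used: income = $284,100 + $75,000 × 7,222/7,850 = $353,100.

$353,100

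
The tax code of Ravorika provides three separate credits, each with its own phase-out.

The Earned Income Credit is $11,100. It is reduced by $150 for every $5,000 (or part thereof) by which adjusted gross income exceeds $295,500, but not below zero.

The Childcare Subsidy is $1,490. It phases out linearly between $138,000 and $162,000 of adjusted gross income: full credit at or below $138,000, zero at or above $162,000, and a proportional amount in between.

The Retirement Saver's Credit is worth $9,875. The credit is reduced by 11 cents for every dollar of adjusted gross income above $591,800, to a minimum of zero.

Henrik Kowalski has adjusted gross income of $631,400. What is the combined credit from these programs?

$6,419

Earned Income Credit: income exceeds $295,500 by $335,900, which is 68 full-or-partial $5,000 increments; reduction = 68 × $150 = $10,200, leaving $900.
Childcare Subsidy: $631,400 is at or above $162,000, so the credit is $0.
Retirement Saver's Credit: 11% of the $39,600 excess over $591,800 is $4,356; credit = $9,875 − $4,356 = $5,519.
Total: $900 + $0 + $5,519 = $6,419.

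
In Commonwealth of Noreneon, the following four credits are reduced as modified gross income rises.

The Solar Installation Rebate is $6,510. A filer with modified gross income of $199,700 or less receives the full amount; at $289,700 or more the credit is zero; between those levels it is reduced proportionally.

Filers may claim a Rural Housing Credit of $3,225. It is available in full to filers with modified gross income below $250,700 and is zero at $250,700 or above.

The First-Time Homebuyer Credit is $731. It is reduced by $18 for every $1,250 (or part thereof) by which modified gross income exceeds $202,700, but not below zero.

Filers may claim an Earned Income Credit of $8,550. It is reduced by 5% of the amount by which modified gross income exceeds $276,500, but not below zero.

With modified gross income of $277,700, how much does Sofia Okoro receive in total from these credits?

$9,358

Solar Installation Rebate: $277,700 is $78,000 into a $90,000 phase-out range, leaving 12,000/90,000 of the credit: $6,510 × 12,000/90,000 = $868.
Rural Housing Credit: $277,700 meets or exceeds the $250,700 cutoff, so the credit is $0.
First-Time Homebuyer Credit: income exceeds $202,700 by $75,000 → 60 increments × $18 = $1,080 ≥ base, so the credit is $0.
Earned Income Credit: 5% of the $1,200 excess over $276,500 is $60; credit = $8,550 − $60 = $8,490.
Total: $868 + $0 + $0 + $8,490 = $9,358.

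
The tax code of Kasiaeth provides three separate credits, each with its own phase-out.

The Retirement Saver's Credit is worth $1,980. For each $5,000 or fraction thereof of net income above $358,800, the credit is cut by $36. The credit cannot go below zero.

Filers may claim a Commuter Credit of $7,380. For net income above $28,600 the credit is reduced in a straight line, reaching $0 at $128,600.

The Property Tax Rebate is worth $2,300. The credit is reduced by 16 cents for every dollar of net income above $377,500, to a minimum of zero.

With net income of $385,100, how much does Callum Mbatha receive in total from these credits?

$2,848

Retirement Saver's Credit: income exceeds $358,800 by $26,300, which is 6 full-or-partial $5,000 increments; reduction = 6 × $36 = $216, leaving $1,764.
Commuter Credit: $385,100 is at or above $128,600, so the credit is $0.
Property Tax Rebate: 16% of the $7,600 excess over $377,500 is $1,216; credit = $2,300 − $1,216 = $1,084.
Total: $1,764 + $0 + $1,084 = $2,848.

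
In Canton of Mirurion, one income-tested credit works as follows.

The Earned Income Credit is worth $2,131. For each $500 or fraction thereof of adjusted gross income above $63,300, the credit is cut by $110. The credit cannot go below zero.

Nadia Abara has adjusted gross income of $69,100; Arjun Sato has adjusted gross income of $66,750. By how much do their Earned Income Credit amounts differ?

$550

Nadia ($69,100): Earned Income Credit: income exceeds $63,300 by $5,800, which is 12 full-or-partial $500 increments; reduction = 12 × $110 = $1,320, leaving $811.
Arjun ($66,750): Earned Income Credit: income exceeds $63,300 by $3,450, which is 7 full-or-partial $500 increments; reduction = 7 × $110 = $770, leaving $1,361.
Difference: |$811 − $1,361| = $550.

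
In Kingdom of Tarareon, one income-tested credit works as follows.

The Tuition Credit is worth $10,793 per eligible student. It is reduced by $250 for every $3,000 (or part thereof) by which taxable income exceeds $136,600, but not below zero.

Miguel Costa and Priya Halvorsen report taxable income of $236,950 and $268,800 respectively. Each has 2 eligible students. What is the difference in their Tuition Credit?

$2,750

Miguel ($236,950): Tuition Credit: base = 2 × $10,793 = $21,586. income exceeds $136,600 by $100,350, which is 34 full-or-partial $3,000 increments; reduction = 34 × $250 = $8,500, leaving $13,086.
Priya ($268,800): Tuition Credit: base = 2 × $10,793 = $21,586. income exceeds $136,600 by $132,200, which is 45 full-or-partial $3,000 increments; reduction = 45 × $250 = $11,250, leaving $10,336.
Difference: |$13,086 − $10,336| = $2,750.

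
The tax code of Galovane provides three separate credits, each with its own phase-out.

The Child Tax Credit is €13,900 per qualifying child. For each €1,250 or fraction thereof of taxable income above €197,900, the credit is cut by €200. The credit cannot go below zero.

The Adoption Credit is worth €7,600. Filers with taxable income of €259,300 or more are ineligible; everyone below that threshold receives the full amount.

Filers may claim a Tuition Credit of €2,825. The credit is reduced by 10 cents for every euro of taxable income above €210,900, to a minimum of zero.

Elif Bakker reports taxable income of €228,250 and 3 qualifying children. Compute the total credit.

Child Tax Credit: base = 3 × €13,900 = €41,700. income exceeds €197,900 by €30,350, which is 25 full-or-partial €1,250 increments; reduction = 25 × €200 = €5,000, leaving €36,700.
Adoption Credit: €228,250 is below the €259,300 cutoff, so the full €7,600 applies.
Tuition Credit: 10% of the €17,350 excess over €210,900 is €1,735; credit = €2,825 − €1,735 = €1,090.
Total: €36,700 + €7,600 + €1,090 = €45,390.

€45,390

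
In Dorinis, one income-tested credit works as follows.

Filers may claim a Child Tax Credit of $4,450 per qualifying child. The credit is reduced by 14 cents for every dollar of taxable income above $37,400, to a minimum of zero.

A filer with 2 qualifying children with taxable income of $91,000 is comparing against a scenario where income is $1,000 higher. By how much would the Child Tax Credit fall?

$140

At $91,000 — base = 2 × $4,450 = $8,900. 14% of the $53,600 excess over $37,400 is $7,504; credit = $8,900 − $7,504 = $1,396.
At $92,000 — base = 2 × $4,450 = $8,900. 14% of the $54,600 excess over $37,400 is $7,644; credit = $8,900 − $7,644 = $1,256.
Lost: $1,396 − $1,256 = $140.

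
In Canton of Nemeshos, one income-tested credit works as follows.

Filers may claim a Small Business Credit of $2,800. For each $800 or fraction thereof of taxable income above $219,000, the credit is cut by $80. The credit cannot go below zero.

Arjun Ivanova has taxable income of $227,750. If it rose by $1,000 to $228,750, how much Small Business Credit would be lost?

At $227,750 — income exceeds $219,000 by $8,750, which is 11 full-or-partial $800 increments; reduction = 11 × $80 = $880, leaving $1,920.
At $228,750 — income exceeds $219,000 by $9,750, which is 13 full-or-partial $800 increments; reduction = 13 × $80 = $1,040, leaving $1,760.
Lost: $1,920 − $1,760 = $160.

$160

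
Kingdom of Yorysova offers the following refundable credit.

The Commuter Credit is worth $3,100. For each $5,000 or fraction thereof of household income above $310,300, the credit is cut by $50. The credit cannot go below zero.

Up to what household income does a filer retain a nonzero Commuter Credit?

$615,300

After 61 increments the reduction is 61 × $50 = $3,050, leaving $50; one more increment wipes it out. Increment 61 ends at excess 61 × $5,000 = $305,000, so the highest qualifying income is $310,300 + $305,000 = $615,300.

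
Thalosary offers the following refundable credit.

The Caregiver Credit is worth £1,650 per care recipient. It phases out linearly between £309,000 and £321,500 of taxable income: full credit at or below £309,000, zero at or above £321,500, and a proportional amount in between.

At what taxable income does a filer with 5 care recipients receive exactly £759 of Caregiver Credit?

Full credit = 5 × £1,650 = £8,250.
£759 is 759/8,250 of the full £8,250, so 7,491/8,250 of the £12,500 range has been used: income = £309,000 + £12,500 × 7,491/8,250 = £320,350.

£320,350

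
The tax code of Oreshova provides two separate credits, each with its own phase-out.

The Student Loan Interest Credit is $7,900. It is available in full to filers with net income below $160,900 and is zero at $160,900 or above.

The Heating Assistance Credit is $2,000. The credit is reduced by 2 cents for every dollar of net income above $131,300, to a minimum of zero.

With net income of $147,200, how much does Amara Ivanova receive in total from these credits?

$9,582

Student Loan Interest Credit: $147,200 is below the $160,900 cutoff, so the full $7,900 applies.
Heating Assistance Credit: 2% of the $15,900 excess over $131,300 is $318; credit = $2,000 − $318 = $1,682.
Total: $7,900 + $1,682 = $9,582.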